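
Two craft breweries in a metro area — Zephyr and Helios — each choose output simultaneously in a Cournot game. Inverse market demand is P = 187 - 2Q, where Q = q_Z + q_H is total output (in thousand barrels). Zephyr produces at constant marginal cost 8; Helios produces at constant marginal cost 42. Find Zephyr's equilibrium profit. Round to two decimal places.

2520.50

Zephyr's profit: π_Z = (187 - 2Q)q_Z - (8q_Z). Setting ∂π_Z/∂q_Z = 0: 179 - 4q_Z - 2(q_H) = 0.
Helios's profit: π_H = (187 - 2Q)q_H - (42q_H). Setting ∂π_H/∂q_H = 0: 145 - 4q_H - 2(q_Z) = 0.
So q_Z = (179 - 2q_H)/4 and q_H = (145 - 2q_Z)/4.
Solving the pair: q_Z = 71/2, q_H = 37/2.
Price P = 187 - 2·54 = 79.
Zephyr's profit: (79 - 8)·(71/2) = 2520.5000.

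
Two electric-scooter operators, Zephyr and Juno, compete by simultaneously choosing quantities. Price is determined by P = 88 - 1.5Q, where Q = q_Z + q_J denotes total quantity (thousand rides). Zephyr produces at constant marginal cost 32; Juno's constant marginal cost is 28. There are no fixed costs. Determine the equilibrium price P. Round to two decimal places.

49.33

Zephyr's profit: π_Z = (88 - 1.5Q)q_Z - (32q_Z). Setting ∂π_Z/∂q_Z = 0: 56 - 3q_Z - (3/2)(q_J) = 0.
Juno's first-order condition: 60 - 3q_J - (3/2)(q_Z) = 0.
Best responses: q_Z = (56 - (3/2)q_J)/3, q_J = (60 - (3/2)q_Z)/3.
Substituting one into the other gives q_Z = 104/9 and q_J = 128/9.
Total output Q = 232/9, so price P = 88 - (3/2)·(232/9) = 148/3.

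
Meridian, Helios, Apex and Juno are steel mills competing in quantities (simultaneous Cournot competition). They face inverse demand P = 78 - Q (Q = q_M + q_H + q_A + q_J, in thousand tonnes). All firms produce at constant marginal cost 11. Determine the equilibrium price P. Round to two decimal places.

A representative firm's profit is π_i = q_i(78 - Q) - 11q_i.
Setting ∂π_i/∂q_i = 0 with rivals' quantities fixed: 67 - 2q_i - Σ_{j≠i} q_j = 0.
By symmetry each firm produces the same amount; substituting Σ_{j≠i} q_j = 3q_i yields q_i = 67/5.
Total output Q = 268/5, so price P = 78 - 268/5 = 122/5.

24.40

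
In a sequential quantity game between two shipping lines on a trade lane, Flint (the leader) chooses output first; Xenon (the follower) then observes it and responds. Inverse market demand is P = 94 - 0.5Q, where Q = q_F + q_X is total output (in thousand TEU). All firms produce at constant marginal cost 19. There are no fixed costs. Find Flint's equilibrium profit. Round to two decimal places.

Solve by backward induction. Given q_F, the follower Xenon maximises π_X = (94 - (1/2)q_F - (1/2)q_X)q_X - 19q_X.
Follower FOC: 75 - (1/2)q_F - q_X = 0, so q_X(q_F) = (75 - (1/2)q_F).
The leader anticipates this reaction. Substituting into P = 94 - 0.5Q gives P = 113/2 - (1/4)q_F, so π_F = (113/2 - (1/4)q_F)q_F - 19q_F.
Maximising: ∂π_F/∂q_F = 75/2 - (1/2)q_F = 0, giving q_F = 75.
Then q_X = (75 - (1/2)·75) = 75/2.
Price P = 94 - (1/2)·(225/2) = 151/4.
Flint's profit: (151/4 - 19)·75 = 1406.2500.

1406.25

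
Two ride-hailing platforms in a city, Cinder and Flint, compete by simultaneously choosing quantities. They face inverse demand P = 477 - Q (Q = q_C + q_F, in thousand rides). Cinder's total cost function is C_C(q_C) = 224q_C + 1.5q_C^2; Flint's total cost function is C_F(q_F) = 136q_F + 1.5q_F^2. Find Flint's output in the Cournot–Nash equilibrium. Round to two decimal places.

Cinder's profit: π_C = (477 - Q)q_C - (224q_C + (3/2)q_C²). Setting ∂π_C/∂q_C = 0: 253 - 5q_C - (q_F) = 0.
Flint's profit: π_F = (477 - Q)q_F - (136q_F + (3/2)q_F²). Setting ∂π_F/∂q_F = 0: 341 - 5q_F - (q_C) = 0.
Rearranging gives the reaction functions q_C = (253 - q_F)/5 and q_F = (341 - q_C)/5.
Substituting one into the other gives q_C = 77/2 and q_F = 121/2.

60.50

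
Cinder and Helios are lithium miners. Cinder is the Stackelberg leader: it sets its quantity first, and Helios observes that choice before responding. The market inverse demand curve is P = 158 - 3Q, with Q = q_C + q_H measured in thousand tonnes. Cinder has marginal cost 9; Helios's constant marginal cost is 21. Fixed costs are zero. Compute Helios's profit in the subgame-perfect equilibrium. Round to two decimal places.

266.02

Solve by backward induction. Given q_C, the follower Helios maximises π_H = (158 - 3q_C - 3q_H)q_H - 21q_H.
Setting the follower's marginal profit to zero, 137 - 3q_C - 6q_H = 0, i.e. q_H = (137 - 3q_C)/6.
The leader anticipates this reaction. Substituting into P = 158 - 3Q gives P = 179/2 - (3/2)q_C, so π_C = (179/2 - (3/2)q_C)q_C - 9q_C.
The leader's first-order condition 161/2 - 3q_C = 0 yields q_C = 161/6.
Then q_H = (137 - 3·(161/6))/6 = 113/12.
Price P = 158 - 3·(145/4) = 197/4.
Helios's profit: (197/4 - 21)·(113/12) = 266.0208.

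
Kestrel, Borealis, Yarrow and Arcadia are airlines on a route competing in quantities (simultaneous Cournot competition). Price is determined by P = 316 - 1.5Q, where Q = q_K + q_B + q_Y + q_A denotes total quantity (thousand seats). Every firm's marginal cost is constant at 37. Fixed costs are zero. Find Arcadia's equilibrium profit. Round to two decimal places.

2075.76

Each firm earns π_i = (316 - 1.5Q)q_i - 37q_i.
First-order condition (treating rivals' output as given): 279 - 3q_i - (3/2)·Σ_{j≠i} q_j = 0.
With identical firms every q_j equals q_i, so Σ_{j≠i} q_j = 3q_i and 279 = (15/2)q_i, giving q_i = 186/5.
Price P = 316 - (3/2)·(744/5) = 464/5.
Arcadia's profit: (464/5 - 37)·(186/5) = 2075.7600.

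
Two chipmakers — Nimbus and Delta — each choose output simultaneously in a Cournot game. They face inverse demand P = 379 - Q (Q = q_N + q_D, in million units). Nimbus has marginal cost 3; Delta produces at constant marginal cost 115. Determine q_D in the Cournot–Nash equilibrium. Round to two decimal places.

Nimbus's profit: π_N = (379 - Q)q_N - (3q_N). Setting ∂π_N/∂q_N = 0: 376 - 2q_N - (q_D) = 0.
Delta's profit: π_D = (379 - Q)q_D - (115q_D). Setting ∂π_D/∂q_D = 0: 264 - 2q_D - (q_N) = 0.
Rearranging gives the reaction functions q_N = (376 - q_D)/2 and q_D = (264 - q_N)/2.
Solving the pair: q_N = 488/3, q_D = 152/3.

50.67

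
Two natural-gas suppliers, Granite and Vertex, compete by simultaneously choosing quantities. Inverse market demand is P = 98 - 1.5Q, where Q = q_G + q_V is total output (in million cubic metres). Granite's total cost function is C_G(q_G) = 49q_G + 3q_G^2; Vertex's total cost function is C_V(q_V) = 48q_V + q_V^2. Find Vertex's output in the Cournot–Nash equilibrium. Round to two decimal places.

8.81

Granite's profit: π_G = (98 - 1.5Q)q_G - (49q_G + 3q_G²). Setting ∂π_G/∂q_G = 0: 49 - 9q_G - (3/2)(q_V) = 0.
Vertex's profit: π_V = (98 - 1.5Q)q_V - (48q_V + q_V²). Setting ∂π_V/∂q_V = 0: 50 - 5q_V - (3/2)(q_G) = 0.
Best responses: q_G = (49 - (3/2)q_V)/9, q_V = (50 - (3/2)q_G)/5.
Substituting one into the other gives q_G = 680/171 and q_V = 502/57.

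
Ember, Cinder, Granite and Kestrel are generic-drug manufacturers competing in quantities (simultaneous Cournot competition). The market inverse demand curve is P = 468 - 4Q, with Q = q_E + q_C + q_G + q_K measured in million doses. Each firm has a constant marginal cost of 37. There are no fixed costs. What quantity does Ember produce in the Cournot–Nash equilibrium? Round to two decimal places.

A representative firm's profit is π_i = q_i(468 - 4Q) - 37q_i.
First-order condition (treating rivals' output as given): 431 - 8q_i - 4·Σ_{j≠i} q_j = 0.
By symmetry each firm produces the same amount; substituting Σ_{j≠i} q_j = 3q_i yields q_i = 431/20.

21.55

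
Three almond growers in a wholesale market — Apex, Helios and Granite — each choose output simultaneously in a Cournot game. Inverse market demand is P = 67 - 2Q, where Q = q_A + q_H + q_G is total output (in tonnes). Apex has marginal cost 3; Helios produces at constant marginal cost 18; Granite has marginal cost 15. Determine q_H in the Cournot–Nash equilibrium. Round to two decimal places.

3.88

Apex's profit: π_A = (67 - 2Q)q_A - (3q_A). Setting ∂π_A/∂q_A = 0: 64 - 4q_A - 2(q_H + q_G) = 0.
Helios's profit: π_H = (67 - 2Q)q_H - (18q_H). Setting ∂π_H/∂q_H = 0: 49 - 4q_H - 2(q_A + q_G) = 0.
Granite's profit: π_G = (67 - 2Q)q_G - (15q_G). Setting ∂π_G/∂q_G = 0: 52 - 4q_G - 2(q_A + q_H) = 0.
Adding the 3 conditions: 165 − 4Q − 4Q = 0, i.e. Q = 165/8.
Back-substituting: q_A = (64 − 165/4)/2 = 91/8, q_H = (49 − 165/4)/2 = 31/8, q_G = (52 − 165/4)/2 = 43/8.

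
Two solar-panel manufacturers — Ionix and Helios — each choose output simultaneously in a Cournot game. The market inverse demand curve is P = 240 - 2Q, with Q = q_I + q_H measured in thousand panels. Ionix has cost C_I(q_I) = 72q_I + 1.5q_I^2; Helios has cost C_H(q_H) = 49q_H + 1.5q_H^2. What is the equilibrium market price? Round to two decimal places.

Ionix's profit: π_I = (240 - 2Q)q_I - (72q_I + (3/2)q_I²). Setting ∂π_I/∂q_I = 0: 168 - 7q_I - 2(q_H) = 0.
Helios's profit: π_H = (240 - 2Q)q_H - (49q_H + (3/2)q_H²). Setting ∂π_H/∂q_H = 0: 191 - 7q_H - 2(q_I) = 0.
So q_I = (168 - 2q_H)/7 and q_H = (191 - 2q_I)/7.
Solving the pair: q_I = 794/45, q_H = 1001/45.
Total output Q = 359/9, so price P = 240 - 2·(359/9) = 1442/9.

160.22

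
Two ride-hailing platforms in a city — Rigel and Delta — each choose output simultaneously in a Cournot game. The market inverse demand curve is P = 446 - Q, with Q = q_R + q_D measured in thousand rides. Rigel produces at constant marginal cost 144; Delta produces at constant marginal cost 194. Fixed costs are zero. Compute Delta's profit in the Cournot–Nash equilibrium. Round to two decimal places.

4533.78

Rigel's profit: π_R = (446 - Q)q_R - (144q_R). Setting ∂π_R/∂q_R = 0: 302 - 2q_R - (q_D) = 0.
Delta's profit: π_D = (446 - Q)q_D - (194q_D). Setting ∂π_D/∂q_D = 0: 252 - 2q_D - (q_R) = 0.
Best responses: q_R = (302 - q_D)/2, q_D = (252 - q_R)/2.
Solving the pair: q_R = 352/3, q_D = 202/3.
Price P = 446 - 554/3 = 784/3.
Delta's profit: (784/3 - 194)·(202/3) = 4533.7778.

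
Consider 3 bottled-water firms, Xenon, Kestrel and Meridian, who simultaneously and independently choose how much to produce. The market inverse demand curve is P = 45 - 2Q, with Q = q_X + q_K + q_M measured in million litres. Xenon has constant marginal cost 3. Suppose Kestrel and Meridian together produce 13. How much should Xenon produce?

With rivals' combined output fixed at 13, Xenon's profit is π_X = (45 - 2·13 - 2q_X)q_X - (3q_X) = (19 - 2q_X)q_X - (3q_X).
∂π_X/∂q_X = 16 - 4q_X = 0, so q_X = 4.

4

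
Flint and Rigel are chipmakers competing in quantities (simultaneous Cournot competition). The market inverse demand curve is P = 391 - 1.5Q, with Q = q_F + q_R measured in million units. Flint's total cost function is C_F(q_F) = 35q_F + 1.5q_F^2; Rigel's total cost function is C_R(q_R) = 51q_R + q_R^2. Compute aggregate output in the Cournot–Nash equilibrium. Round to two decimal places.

Flint's profit: π_F = (391 - 1.5Q)q_F - (35q_F + (3/2)q_F²). Setting ∂π_F/∂q_F = 0: 356 - 6q_F - (3/2)(q_R) = 0.
Rigel's first-order condition: 340 - 5q_R - (3/2)(q_F) = 0.
So q_F = (356 - (3/2)q_R)/6 and q_R = (340 - (3/2)q_F)/5.
Substituting one into the other gives q_F = 45.7658 and q_R = 54.2703.
Total output Q = 45.7658 + 54.2703 = 100.0360.

100.04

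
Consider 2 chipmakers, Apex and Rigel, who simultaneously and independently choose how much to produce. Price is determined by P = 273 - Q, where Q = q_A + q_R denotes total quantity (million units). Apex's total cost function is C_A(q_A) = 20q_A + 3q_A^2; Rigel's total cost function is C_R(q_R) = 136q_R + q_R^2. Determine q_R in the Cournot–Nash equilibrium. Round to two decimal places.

Apex's profit: π_A = (273 - Q)q_A - (20q_A + 3q_A²). Setting ∂π_A/∂q_A = 0: 253 - 8q_A - (q_R) = 0.
Rigel's profit: π_R = (273 - Q)q_R - (136q_R + q_R²). Setting ∂π_R/∂q_R = 0: 137 - 4q_R - (q_A) = 0.
So q_A = (253 - q_R)/8 and q_R = (137 - q_A)/4.
Substituting one into the other gives q_A = 875/31 and q_R = 843/31.

27.19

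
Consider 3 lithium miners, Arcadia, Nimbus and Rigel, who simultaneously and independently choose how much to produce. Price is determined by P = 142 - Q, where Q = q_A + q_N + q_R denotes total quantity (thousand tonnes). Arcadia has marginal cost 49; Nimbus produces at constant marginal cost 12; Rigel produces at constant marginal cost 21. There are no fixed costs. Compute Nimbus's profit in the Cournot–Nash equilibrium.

1936

Arcadia's profit: π_A = (142 - Q)q_A - (49q_A). Setting ∂π_A/∂q_A = 0: 93 - 2q_A - (q_N + q_R) = 0.
Nimbus's profit: π_N = (142 - Q)q_N - (12q_N). Setting ∂π_N/∂q_N = 0: 130 - 2q_N - (q_A + q_R) = 0.
Rigel's first-order condition: 121 - 2q_R - (q_A + q_N) = 0.
Adding the 3 conditions: 344 − 2Q − 2Q = 0, i.e. Q = 86.
Back-substituting: q_A = (93 − 86) = 7, q_N = (130 − 86) = 44, q_R = (121 − 86) = 35.
Price P = 142 - 86 = 56.
Nimbus's profit: (56 - 12)·44 = 1936.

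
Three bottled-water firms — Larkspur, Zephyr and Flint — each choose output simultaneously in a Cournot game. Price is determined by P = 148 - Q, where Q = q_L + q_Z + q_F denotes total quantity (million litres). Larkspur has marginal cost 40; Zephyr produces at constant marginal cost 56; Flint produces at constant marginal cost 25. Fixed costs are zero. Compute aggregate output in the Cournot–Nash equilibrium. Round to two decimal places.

Larkspur's profit: π_L = (148 - Q)q_L - (40q_L). Setting ∂π_L/∂q_L = 0: 108 - 2q_L - (q_Z + q_F) = 0.
Zephyr's profit: π_Z = (148 - Q)q_Z - (56q_Z). Setting ∂π_Z/∂q_Z = 0: 92 - 2q_Z - (q_L + q_F) = 0.
Flint's profit: π_F = (148 - Q)q_F - (25q_F). Setting ∂π_F/∂q_F = 0: 123 - 2q_F - (q_L + q_Z) = 0.
Summing all 3 equations gives 323 − 4Q = 0, hence Q = 323/4.
Back-substituting: q_L = (108 − 323/4) = 109/4, q_Z = (92 − 323/4) = 45/4, q_F = (123 − 323/4) = 169/4.
Total output Q = 109/4 + 45/4 + 169/4 = 323/4.

80.75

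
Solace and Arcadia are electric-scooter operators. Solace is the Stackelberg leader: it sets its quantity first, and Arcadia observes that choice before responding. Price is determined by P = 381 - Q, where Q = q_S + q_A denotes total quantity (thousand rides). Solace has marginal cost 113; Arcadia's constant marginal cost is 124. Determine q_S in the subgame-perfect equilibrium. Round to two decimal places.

The follower Arcadia best-responds to any q_S: π_A = (381 - Q)q_A - 124q_A.
∂π_A/∂q_A = 257 - q_S - 2q_A = 0 gives the reaction function q_A = (257 - q_S)/2.
The leader anticipates this reaction. Substituting into P = 381 - Q gives P = 505/2 - (1/2)q_S, so π_S = (505/2 - (1/2)q_S)q_S - 113q_S.
Maximising: ∂π_S/∂q_S = 279/2 - q_S = 0, giving q_S = 279/2.
Then q_A = (257 - 279/2)/2 = 235/4.

139.50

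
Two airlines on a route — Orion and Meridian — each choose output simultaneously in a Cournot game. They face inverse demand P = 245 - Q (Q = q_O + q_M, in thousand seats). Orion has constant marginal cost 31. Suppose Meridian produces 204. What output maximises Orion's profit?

5

With the rival's output fixed at 204, Orion's profit is π_O = (245 - 204 - q_O)q_O - (31q_O) = (41 - q_O)q_O - (31q_O).
∂π_O/∂q_O = 10 - 2q_O = 0, so q_O = 5.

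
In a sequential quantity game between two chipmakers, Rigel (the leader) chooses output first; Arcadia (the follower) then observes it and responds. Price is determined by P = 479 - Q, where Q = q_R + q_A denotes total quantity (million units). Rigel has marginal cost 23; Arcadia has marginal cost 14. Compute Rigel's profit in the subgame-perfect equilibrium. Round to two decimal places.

24976.13

The follower Arcadia best-responds to any q_R: π_A = (479 - Q)q_A - 14q_A.
Setting the follower's marginal profit to zero, 465 - q_R - 2q_A = 0, i.e. q_A = (465 - q_R)/2.
Rigel substitutes q_A(q_R) into its own profit: π_R = q_R(479 - q_R - (465 - q_R)/2) - 23q_R = (493/2 - (1/2)q_R)q_R - 23q_R.
The leader's first-order condition 447/2 - q_R = 0 yields q_R = 447/2.
Then q_A = (465 - 447/2)/2 = 483/4.
Price P = 479 - 1377/4 = 539/4.
Rigel's profit: (539/4 - 23)·(447/2) = 24976.1250.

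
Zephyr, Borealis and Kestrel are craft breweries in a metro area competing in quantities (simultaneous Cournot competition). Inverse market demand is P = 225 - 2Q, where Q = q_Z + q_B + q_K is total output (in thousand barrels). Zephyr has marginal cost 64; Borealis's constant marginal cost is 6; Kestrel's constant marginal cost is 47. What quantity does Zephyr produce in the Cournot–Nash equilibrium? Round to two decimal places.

10.75

Zephyr's profit: π_Z = (225 - 2Q)q_Z - (64q_Z). Setting ∂π_Z/∂q_Z = 0: 161 - 4q_Z - 2(q_B + q_K) = 0.
Borealis's profit: π_B = (225 - 2Q)q_B - (6q_B). Setting ∂π_B/∂q_B = 0: 219 - 4q_B - 2(q_Z + q_K) = 0.
Kestrel's first-order condition: 178 - 4q_K - 2(q_Z + q_B) = 0.
Adding the 3 first-order conditions: 558 − 8Q = 0, so Q = 279/4.
Back-substituting: q_Z = (161 − 279/2)/2 = 43/4, q_B = (219 − 279/2)/2 = 159/4, q_K = (178 − 279/2)/2 = 77/4.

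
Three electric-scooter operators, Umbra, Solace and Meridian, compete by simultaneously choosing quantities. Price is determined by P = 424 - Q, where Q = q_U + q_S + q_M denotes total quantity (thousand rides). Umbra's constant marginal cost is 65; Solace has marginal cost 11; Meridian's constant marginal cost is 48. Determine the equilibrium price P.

Umbra's profit: π_U = (424 - Q)q_U - (65q_U). Setting ∂π_U/∂q_U = 0: 359 - 2q_U - (q_S + q_M) = 0.
Solace's first-order condition: 413 - 2q_S - (q_U + q_M) = 0.
Meridian's profit: π_M = (424 - Q)q_M - (48q_M). Setting ∂π_M/∂q_M = 0: 376 - 2q_M - (q_U + q_S) = 0.
Adding the 3 first-order conditions: 1148 − 4Q = 0, so Q = 287.
Back-substituting: q_U = (359 − 287) = 72, q_S = (413 − 287) = 126, q_M = (376 − 287) = 89.
Total output Q = 287, so price P = 424 - 287 = 137.

137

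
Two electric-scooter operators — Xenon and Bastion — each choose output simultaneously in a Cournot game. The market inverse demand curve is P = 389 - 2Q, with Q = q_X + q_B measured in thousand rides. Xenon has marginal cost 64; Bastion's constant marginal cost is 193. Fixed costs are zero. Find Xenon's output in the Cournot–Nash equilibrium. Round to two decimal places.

75.67

Xenon's profit: π_X = (389 - 2Q)q_X - (64q_X). Setting ∂π_X/∂q_X = 0: 325 - 4q_X - 2(q_B) = 0.
Bastion's first-order condition: 196 - 4q_B - 2(q_X) = 0.
Best responses: q_X = (325 - 2q_B)/4, q_B = (196 - 2q_X)/4.
Solving the pair: q_X = 227/3, q_B = 67/6.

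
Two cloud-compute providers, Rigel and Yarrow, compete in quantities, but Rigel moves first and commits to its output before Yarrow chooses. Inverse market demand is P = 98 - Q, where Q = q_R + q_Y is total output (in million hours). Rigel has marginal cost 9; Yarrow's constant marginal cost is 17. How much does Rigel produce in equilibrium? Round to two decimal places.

48.50

The follower Yarrow best-responds to any q_R: π_Y = (98 - Q)q_Y - 17q_Y.
Setting the follower's marginal profit to zero, 81 - q_R - 2q_Y = 0, i.e. q_Y = (81 - q_R)/2.
Rigel substitutes q_Y(q_R) into its own profit: π_R = q_R(98 - q_R - (81 - q_R)/2) - 9q_R = (115/2 - (1/2)q_R)q_R - 9q_R.
Leader FOC: 97/2 - q_R = 0, so q_R = 97/2.
Then q_Y = (81 - 97/2)/2 = 65/4.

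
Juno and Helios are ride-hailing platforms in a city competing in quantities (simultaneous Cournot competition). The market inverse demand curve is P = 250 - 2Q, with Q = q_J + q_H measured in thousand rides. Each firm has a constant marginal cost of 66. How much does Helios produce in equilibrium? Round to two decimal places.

30.67

Each firm earns π_i = (250 - 2Q)q_i - 66q_i.
Setting ∂π_i/∂q_i = 0 with rivals' quantities fixed: 184 - 4q_i - 2q_j = 0.
By symmetry each firm produces the same amount; substituting q_j = q_i yields q_i = 184/6 = 92/3.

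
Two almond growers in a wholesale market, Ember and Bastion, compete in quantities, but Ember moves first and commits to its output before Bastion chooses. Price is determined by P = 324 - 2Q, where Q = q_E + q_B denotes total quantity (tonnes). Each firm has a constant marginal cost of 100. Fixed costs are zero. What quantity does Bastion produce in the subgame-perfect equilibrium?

Solve by backward induction. Given q_E, the follower Bastion maximises π_B = (324 - 2q_E - 2q_B)q_B - 100q_B.
Follower FOC: 224 - 2q_E - 4q_B = 0, so q_B(q_E) = (224 - 2q_E)/4.
The leader anticipates this reaction. Substituting into P = 324 - 2Q gives P = 212 - q_E, so π_E = (212 - q_E)q_E - 100q_E.
Maximising: ∂π_E/∂q_E = 112 - 2q_E = 0, giving q_E = 56.
Then q_B = (224 - 2·56)/4 = 28.

28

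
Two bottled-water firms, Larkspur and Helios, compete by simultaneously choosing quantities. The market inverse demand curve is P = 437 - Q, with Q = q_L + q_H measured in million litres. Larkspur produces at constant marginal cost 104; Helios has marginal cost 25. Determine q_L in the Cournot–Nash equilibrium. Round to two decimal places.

84.67

Larkspur's profit: π_L = (437 - Q)q_L - (104q_L). Setting ∂π_L/∂q_L = 0: 333 - 2q_L - (q_H) = 0.
Helios's first-order condition: 412 - 2q_H - (q_L) = 0.
So q_L = (333 - q_H)/2 and q_H = (412 - q_L)/2.
Substituting one into the other gives q_L = 254/3 and q_H = 491/3.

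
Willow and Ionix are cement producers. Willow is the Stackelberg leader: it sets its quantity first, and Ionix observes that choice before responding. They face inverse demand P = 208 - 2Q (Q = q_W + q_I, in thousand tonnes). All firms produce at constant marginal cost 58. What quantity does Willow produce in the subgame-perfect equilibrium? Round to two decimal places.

The follower Ionix best-responds to any q_W: π_I = (208 - 2Q)q_I - 58q_I.
∂π_I/∂q_I = 150 - 2q_W - 4q_I = 0 gives the reaction function q_I = (150 - 2q_W)/4.
The leader anticipates this reaction. Substituting into P = 208 - 2Q gives P = 133 - q_W, so π_W = (133 - q_W)q_W - 58q_W.
The leader's first-order condition 75 - 2q_W = 0 yields q_W = 75/2.
Then q_I = (150 - 2·(75/2))/4 = 75/4.

37.50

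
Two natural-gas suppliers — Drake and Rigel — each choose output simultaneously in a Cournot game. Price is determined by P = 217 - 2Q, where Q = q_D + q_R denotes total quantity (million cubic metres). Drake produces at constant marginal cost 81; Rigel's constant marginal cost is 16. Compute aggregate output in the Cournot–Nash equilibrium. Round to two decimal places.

Drake's profit: π_D = (217 - 2Q)q_D - (81q_D). Setting ∂π_D/∂q_D = 0: 136 - 4q_D - 2(q_R) = 0.
Rigel's first-order condition: 201 - 4q_R - 2(q_D) = 0.
Rearranging gives the reaction functions q_D = (136 - 2q_R)/4 and q_R = (201 - 2q_D)/4.
Solving the pair: q_D = 71/6, q_R = 133/3.
Total output Q = 71/6 + 133/3 = 337/6.

56.17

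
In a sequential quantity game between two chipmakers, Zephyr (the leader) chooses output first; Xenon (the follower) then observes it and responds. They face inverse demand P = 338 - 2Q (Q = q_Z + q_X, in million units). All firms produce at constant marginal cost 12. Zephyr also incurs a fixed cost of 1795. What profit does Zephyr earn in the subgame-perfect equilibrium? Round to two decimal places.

4847.25

Solve by backward induction. Given q_Z, the follower Xenon maximises π_X = (338 - 2q_Z - 2q_X)q_X - 12q_X.
Follower FOC: 326 - 2q_Z - 4q_X = 0, so q_X(q_Z) = (326 - 2q_Z)/4.
The leader anticipates this reaction. Substituting into P = 338 - 2Q gives P = 175 - q_Z, so π_Z = (175 - q_Z)q_Z - 12q_Z.
Maximising: ∂π_Z/∂q_Z = 163 - 2q_Z = 0, giving q_Z = 163/2.
Then q_X = (326 - 2·(163/2))/4 = 163/4.
Price P = 338 - 2·(489/4) = 187/2.
Zephyr's profit: (187/2 - 12)·(163/2) - 1795 = 4847.2500.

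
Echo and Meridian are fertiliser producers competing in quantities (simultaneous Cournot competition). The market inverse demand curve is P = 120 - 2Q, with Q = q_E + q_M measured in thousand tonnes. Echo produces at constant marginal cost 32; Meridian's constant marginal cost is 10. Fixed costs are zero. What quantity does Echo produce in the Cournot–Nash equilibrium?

11

Echo's profit: π_E = (120 - 2Q)q_E - (32q_E). Setting ∂π_E/∂q_E = 0: 88 - 4q_E - 2(q_M) = 0.
Meridian's first-order condition: 110 - 4q_M - 2(q_E) = 0.
Best responses: q_E = (88 - 2q_M)/4, q_M = (110 - 2q_E)/4.
Solving the pair: q_E = 11, q_M = 22.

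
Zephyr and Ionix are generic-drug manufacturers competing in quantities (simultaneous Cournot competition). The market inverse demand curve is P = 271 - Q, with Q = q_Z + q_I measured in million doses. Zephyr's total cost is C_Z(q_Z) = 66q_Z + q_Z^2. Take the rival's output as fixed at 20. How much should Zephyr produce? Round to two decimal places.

46.25

With the rival's output fixed at 20, Zephyr's profit is π_Z = (271 - 20 - q_Z)q_Z - (66q_Z + q_Z²) = (251 - q_Z)q_Z - (66q_Z + q_Z²).
∂π_Z/∂q_Z = 185 - 4q_Z = 0, so q_Z = 185/4.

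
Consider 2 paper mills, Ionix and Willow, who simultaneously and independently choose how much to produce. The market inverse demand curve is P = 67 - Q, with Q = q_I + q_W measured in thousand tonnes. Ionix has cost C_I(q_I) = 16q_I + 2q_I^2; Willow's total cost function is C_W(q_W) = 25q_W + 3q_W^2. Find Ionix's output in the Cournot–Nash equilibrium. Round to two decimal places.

Ionix's profit: π_I = (67 - Q)q_I - (16q_I + 2q_I²). Setting ∂π_I/∂q_I = 0: 51 - 6q_I - (q_W) = 0.
Willow's first-order condition: 42 - 8q_W - (q_I) = 0.
Best responses: q_I = (51 - q_W)/6, q_W = (42 - q_I)/8.
Substituting one into the other gives q_I = 366/47 and q_W = 201/47.

7.79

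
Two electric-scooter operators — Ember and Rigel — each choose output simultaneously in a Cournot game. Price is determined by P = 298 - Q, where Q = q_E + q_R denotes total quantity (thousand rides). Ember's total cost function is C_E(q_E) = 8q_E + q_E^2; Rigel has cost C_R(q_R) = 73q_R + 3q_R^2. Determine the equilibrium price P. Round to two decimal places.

210.74

Ember's profit: π_E = (298 - Q)q_E - (8q_E + q_E²). Setting ∂π_E/∂q_E = 0: 290 - 4q_E - (q_R) = 0.
Rigel's profit: π_R = (298 - Q)q_R - (73q_R + 3q_R²). Setting ∂π_R/∂q_R = 0: 225 - 8q_R - (q_E) = 0.
Rearranging gives the reaction functions q_E = (290 - q_R)/4 and q_R = (225 - q_E)/8.
Substituting one into the other gives q_E = 67.5806 and q_R = 610/31.
Total output Q = 87.2581, so price P = 298 - 87.2581 = 210.7419.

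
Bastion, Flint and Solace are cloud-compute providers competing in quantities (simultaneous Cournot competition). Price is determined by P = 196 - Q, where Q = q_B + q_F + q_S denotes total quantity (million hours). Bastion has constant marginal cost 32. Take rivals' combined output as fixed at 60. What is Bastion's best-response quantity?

52

With rivals' combined output fixed at 60, Bastion's profit is π_B = (196 - 60 - q_B)q_B - (32q_B) = (136 - q_B)q_B - (32q_B).
∂π_B/∂q_B = 104 - 2q_B = 0, so q_B = 52.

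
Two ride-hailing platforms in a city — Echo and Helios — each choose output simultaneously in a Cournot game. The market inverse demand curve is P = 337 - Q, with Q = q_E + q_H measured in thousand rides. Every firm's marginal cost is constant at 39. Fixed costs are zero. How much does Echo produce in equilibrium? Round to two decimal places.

99.33

Each firm earns π_i = (337 - Q)q_i - 39q_i.
Setting ∂π_i/∂q_i = 0 with rivals' quantities fixed: 298 - 2q_i - q_j = 0.
With identical firms every q_j equals q_i, so q_j = q_i and 298 = 3q_i, giving q_i = 298/3.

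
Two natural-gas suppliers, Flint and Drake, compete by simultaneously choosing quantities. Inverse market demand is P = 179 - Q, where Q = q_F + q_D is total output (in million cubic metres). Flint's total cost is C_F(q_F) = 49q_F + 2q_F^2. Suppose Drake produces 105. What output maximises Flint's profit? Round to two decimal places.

4.17

With the rival's output fixed at 105, Flint's profit is π_F = (179 - 105 - q_F)q_F - (49q_F + 2q_F²) = (74 - q_F)q_F - (49q_F + 2q_F²).
∂π_F/∂q_F = 25 - 6q_F = 0, so q_F = 25/6.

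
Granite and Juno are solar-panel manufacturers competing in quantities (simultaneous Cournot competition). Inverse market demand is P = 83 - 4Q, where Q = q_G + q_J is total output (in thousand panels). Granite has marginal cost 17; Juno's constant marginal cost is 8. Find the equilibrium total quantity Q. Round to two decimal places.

Granite's profit: π_G = (83 - 4Q)q_G - (17q_G). Setting ∂π_G/∂q_G = 0: 66 - 8q_G - 4(q_J) = 0.
Juno's first-order condition: 75 - 8q_J - 4(q_G) = 0.
Rearranging gives the reaction functions q_G = (66 - 4q_J)/8 and q_J = (75 - 4q_G)/8.
Substituting one into the other gives q_G = 19/4 and q_J = 7.
Total output Q = 19/4 + 7 = 47/4.

11.75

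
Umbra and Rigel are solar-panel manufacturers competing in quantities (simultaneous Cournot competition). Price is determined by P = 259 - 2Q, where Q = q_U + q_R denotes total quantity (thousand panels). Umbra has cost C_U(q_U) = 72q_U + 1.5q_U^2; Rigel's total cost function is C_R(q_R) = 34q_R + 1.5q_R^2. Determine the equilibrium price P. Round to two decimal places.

Umbra's profit: π_U = (259 - 2Q)q_U - (72q_U + (3/2)q_U²). Setting ∂π_U/∂q_U = 0: 187 - 7q_U - 2(q_R) = 0.
Rigel's first-order condition: 225 - 7q_R - 2(q_U) = 0.
Rearranging gives the reaction functions q_U = (187 - 2q_R)/7 and q_R = (225 - 2q_U)/7.
Solving the pair: q_U = 859/45, q_R = 1201/45.
Total output Q = 412/9, so price P = 259 - 2·(412/9) = 1507/9.

167.44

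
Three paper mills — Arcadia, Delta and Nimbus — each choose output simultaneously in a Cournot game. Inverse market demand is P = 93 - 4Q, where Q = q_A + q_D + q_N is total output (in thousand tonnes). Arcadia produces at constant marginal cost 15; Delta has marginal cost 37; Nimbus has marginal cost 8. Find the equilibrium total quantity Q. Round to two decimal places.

13.69

Arcadia's profit: π_A = (93 - 4Q)q_A - (15q_A). Setting ∂π_A/∂q_A = 0: 78 - 8q_A - 4(q_D + q_N) = 0.
Delta's profit: π_D = (93 - 4Q)q_D - (37q_D). Setting ∂π_D/∂q_D = 0: 56 - 8q_D - 4(q_A + q_N) = 0.
Nimbus's first-order condition: 85 - 8q_N - 4(q_A + q_D) = 0.
Summing all 3 equations gives 219 − 16Q = 0, hence Q = 219/16.
Back-substituting: q_A = (78 − 219/4)/4 = 93/16, q_D = (56 − 219/4)/4 = 5/16, q_N = (85 − 219/4)/4 = 121/16.
Total output Q = 93/16 + 5/16 + 121/16 = 219/16.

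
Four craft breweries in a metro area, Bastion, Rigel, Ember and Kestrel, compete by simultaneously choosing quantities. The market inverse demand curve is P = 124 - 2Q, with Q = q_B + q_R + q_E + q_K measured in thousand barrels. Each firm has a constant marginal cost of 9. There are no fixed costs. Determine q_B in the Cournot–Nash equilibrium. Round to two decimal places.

11.50

Each firm earns π_i = (124 - 2Q)q_i - 9q_i.
First-order condition (treating rivals' output as given): 115 - 4q_i - 2·Σ_{j≠i} q_j = 0.
By symmetry each firm produces the same amount; substituting Σ_{j≠i} q_j = 3q_i yields q_i = 115/10 = 23/2.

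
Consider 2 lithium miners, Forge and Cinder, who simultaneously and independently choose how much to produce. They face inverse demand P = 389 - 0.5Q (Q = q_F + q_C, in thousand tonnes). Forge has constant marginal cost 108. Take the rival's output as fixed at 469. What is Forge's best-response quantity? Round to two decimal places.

With the rival's output fixed at 469, Forge's profit is π_F = (389 - (1/2)·469 - (1/2)q_F)q_F - (108q_F) = (309/2 - (1/2)q_F)q_F - (108q_F).
∂π_F/∂q_F = 93/2 - q_F = 0, so q_F = 93/2.

46.50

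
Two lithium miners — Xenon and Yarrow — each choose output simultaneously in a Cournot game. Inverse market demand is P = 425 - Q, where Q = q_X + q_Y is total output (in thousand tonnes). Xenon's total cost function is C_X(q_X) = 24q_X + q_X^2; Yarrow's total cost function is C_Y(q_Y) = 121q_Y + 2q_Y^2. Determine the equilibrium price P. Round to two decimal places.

Xenon's profit: π_X = (425 - Q)q_X - (24q_X + q_X²). Setting ∂π_X/∂q_X = 0: 401 - 4q_X - (q_Y) = 0.
Yarrow's first-order condition: 304 - 6q_Y - (q_X) = 0.
Rearranging gives the reaction functions q_X = (401 - q_Y)/4 and q_Y = (304 - q_X)/6.
Solving the pair: q_X = 91.3913, q_Y = 815/23.
Total output Q = 126.8261, so price P = 425 - 126.8261 = 298.1739.

298.17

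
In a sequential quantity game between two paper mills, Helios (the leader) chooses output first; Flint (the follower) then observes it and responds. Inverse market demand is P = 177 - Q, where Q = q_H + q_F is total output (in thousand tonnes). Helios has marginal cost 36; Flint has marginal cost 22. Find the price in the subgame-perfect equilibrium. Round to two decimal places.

67.75

Solve by backward induction. Given q_H, the follower Flint maximises π_F = (177 - q_H - q_F)q_F - 22q_F.
Follower FOC: 155 - q_H - 2q_F = 0, so q_F(q_H) = (155 - q_H)/2.
Helios substitutes q_F(q_H) into its own profit: π_H = q_H(177 - q_H - (155 - q_H)/2) - 36q_H = (199/2 - (1/2)q_H)q_H - 36q_H.
The leader's first-order condition 127/2 - q_H = 0 yields q_H = 127/2.
Then q_F = (155 - 127/2)/2 = 183/4.
Total output Q = 437/4, so price P = 177 - 437/4 = 271/4.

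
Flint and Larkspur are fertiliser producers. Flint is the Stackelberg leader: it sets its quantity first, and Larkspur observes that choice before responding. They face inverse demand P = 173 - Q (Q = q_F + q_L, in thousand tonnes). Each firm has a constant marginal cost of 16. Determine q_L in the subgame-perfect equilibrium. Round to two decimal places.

Solve by backward induction. Given q_F, the follower Larkspur maximises π_L = (173 - q_F - q_L)q_L - 16q_L.
Follower FOC: 157 - q_F - 2q_L = 0, so q_L(q_F) = (157 - q_F)/2.
The leader anticipates this reaction. Substituting into P = 173 - Q gives P = 189/2 - (1/2)q_F, so π_F = (189/2 - (1/2)q_F)q_F - 16q_F.
Maximising: ∂π_F/∂q_F = 157/2 - q_F = 0, giving q_F = 157/2.
Then q_L = (157 - 157/2)/2 = 157/4.

39.25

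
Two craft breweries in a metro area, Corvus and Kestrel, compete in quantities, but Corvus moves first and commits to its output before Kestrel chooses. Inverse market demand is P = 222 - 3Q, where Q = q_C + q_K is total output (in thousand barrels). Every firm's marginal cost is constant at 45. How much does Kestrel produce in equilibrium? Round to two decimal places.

Solve by backward induction. Given q_C, the follower Kestrel maximises π_K = (222 - 3q_C - 3q_K)q_K - 45q_K.
∂π_K/∂q_K = 177 - 3q_C - 6q_K = 0 gives the reaction function q_K = (177 - 3q_C)/6.
The leader anticipates this reaction. Substituting into P = 222 - 3Q gives P = 267/2 - (3/2)q_C, so π_C = (267/2 - (3/2)q_C)q_C - 45q_C.
The leader's first-order condition 177/2 - 3q_C = 0 yields q_C = 59/2.
Then q_K = (177 - 3·(59/2))/6 = 59/4.

14.75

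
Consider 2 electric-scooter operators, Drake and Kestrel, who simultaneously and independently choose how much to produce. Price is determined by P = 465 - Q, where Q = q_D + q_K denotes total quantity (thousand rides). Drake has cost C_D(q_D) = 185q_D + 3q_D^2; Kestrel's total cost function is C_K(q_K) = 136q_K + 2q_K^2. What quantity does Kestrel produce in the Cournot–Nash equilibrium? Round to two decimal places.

50.04

Drake's profit: π_D = (465 - Q)q_D - (185q_D + 3q_D²). Setting ∂π_D/∂q_D = 0: 280 - 8q_D - (q_K) = 0.
Kestrel's first-order condition: 329 - 6q_K - (q_D) = 0.
Best responses: q_D = (280 - q_K)/8, q_K = (329 - q_D)/6.
Solving the pair: q_D = 1351/47, q_K = 50.0426.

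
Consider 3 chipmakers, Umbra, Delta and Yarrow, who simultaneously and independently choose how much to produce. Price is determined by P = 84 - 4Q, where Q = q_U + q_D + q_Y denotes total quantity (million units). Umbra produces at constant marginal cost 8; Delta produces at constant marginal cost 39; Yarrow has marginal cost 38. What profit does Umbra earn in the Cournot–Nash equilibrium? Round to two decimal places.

Umbra's profit: π_U = (84 - 4Q)q_U - (8q_U). Setting ∂π_U/∂q_U = 0: 76 - 8q_U - 4(q_D + q_Y) = 0.
Delta's first-order condition: 45 - 8q_D - 4(q_U + q_Y) = 0.
Yarrow's profit: π_Y = (84 - 4Q)q_Y - (38q_Y). Setting ∂π_Y/∂q_Y = 0: 46 - 8q_Y - 4(q_U + q_D) = 0.
Adding the 3 first-order conditions: 167 − 16Q = 0, so Q = 167/16.
Back-substituting: q_U = (76 − 167/4)/4 = 137/16, q_D = (45 − 167/4)/4 = 13/16, q_Y = (46 − 167/4)/4 = 17/16.
Price P = 84 - 4·(167/16) = 169/4.
Umbra's profit: (169/4 - 8)·(137/16) = 293.2656.

293.27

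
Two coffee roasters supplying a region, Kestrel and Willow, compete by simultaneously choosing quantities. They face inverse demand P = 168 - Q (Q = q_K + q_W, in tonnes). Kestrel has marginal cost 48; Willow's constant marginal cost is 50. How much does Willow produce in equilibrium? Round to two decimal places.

Kestrel's profit: π_K = (168 - Q)q_K - (48q_K). Setting ∂π_K/∂q_K = 0: 120 - 2q_K - (q_W) = 0.
Willow's profit: π_W = (168 - Q)q_W - (50q_W). Setting ∂π_W/∂q_W = 0: 118 - 2q_W - (q_K) = 0.
So q_K = (120 - q_W)/2 and q_W = (118 - q_K)/2.
Substituting one into the other gives q_K = 122/3 and q_W = 116/3.

38.67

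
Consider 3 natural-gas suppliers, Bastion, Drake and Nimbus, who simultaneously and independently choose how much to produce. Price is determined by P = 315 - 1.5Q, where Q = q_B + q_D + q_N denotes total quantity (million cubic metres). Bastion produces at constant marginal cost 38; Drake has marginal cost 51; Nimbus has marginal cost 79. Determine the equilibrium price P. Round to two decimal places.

Bastion's profit: π_B = (315 - 1.5Q)q_B - (38q_B). Setting ∂π_B/∂q_B = 0: 277 - 3q_B - (3/2)(q_D + q_N) = 0.
Drake's profit: π_D = (315 - 1.5Q)q_D - (51q_D). Setting ∂π_D/∂q_D = 0: 264 - 3q_D - (3/2)(q_B + q_N) = 0.
Nimbus's profit: π_N = (315 - 1.5Q)q_N - (79q_N). Setting ∂π_N/∂q_N = 0: 236 - 3q_N - (3/2)(q_B + q_D) = 0.
Adding the 3 conditions: 777 − 3Q − 3Q = 0, i.e. Q = 259/2.
Back-substituting: q_B = (277 − 777/4)/(3/2) = 331/6, q_D = (264 − 777/4)/(3/2) = 93/2, q_N = (236 − 777/4)/(3/2) = 167/6.
Total output Q = 259/2, so price P = 315 - (3/2)·(259/2) = 483/4.

120.75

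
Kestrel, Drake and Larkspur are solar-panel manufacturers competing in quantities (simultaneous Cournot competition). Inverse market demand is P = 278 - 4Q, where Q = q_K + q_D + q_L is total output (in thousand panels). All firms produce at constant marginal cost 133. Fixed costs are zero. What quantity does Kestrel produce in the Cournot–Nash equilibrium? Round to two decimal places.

9.06

Each firm earns π_i = (278 - 4Q)q_i - 133q_i.
First-order condition (treating rivals' output as given): 145 - 8q_i - 4·Σ_{j≠i} q_j = 0.
With identical firms every q_j equals q_i, so Σ_{j≠i} q_j = 2q_i and 145 = 16q_i, giving q_i = 145/16.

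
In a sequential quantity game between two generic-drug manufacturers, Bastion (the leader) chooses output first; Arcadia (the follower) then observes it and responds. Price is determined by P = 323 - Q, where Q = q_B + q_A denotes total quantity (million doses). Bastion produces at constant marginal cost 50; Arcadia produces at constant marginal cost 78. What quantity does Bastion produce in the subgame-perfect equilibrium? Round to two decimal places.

The follower Arcadia best-responds to any q_B: π_A = (323 - Q)q_A - 78q_A.
Setting the follower's marginal profit to zero, 245 - q_B - 2q_A = 0, i.e. q_A = (245 - q_B)/2.
The leader anticipates this reaction. Substituting into P = 323 - Q gives P = 401/2 - (1/2)q_B, so π_B = (401/2 - (1/2)q_B)q_B - 50q_B.
The leader's first-order condition 301/2 - q_B = 0 yields q_B = 301/2.
Then q_A = (245 - 301/2)/2 = 189/4.

150.50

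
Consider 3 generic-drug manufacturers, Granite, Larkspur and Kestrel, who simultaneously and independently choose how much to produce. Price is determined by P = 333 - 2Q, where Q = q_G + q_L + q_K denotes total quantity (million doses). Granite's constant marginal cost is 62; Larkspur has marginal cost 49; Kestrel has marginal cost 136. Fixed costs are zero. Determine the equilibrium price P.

145

Granite's profit: π_G = (333 - 2Q)q_G - (62q_G). Setting ∂π_G/∂q_G = 0: 271 - 4q_G - 2(q_L + q_K) = 0.
Larkspur's first-order condition: 284 - 4q_L - 2(q_G + q_K) = 0.
Kestrel's profit: π_K = (333 - 2Q)q_K - (136q_K). Setting ∂π_K/∂q_K = 0: 197 - 4q_K - 2(q_G + q_L) = 0.
Adding the 3 first-order conditions: 752 − 8Q = 0, so Q = 94.
Back-substituting: q_G = (271 − 188)/2 = 83/2, q_L = (284 − 188)/2 = 48, q_K = (197 − 188)/2 = 9/2.
Total output Q = 94, so price P = 333 - 2·94 = 145.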